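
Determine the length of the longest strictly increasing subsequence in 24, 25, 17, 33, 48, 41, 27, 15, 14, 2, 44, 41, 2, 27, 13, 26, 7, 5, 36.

Scanning left to right, the best length ending at each element is: 24→1, 25→2, 17→1, 33→3, 48→4, 41→4, 27→3, 15→1, 14→1, 2→1, 44→5, 41→4, 2→1, 27→3, 13→2, 26→3, 7→2, 5→2, 36→4.
So the longest increasing subsequence has length 5, e.g. 24, 25, 33, 41, 44.

5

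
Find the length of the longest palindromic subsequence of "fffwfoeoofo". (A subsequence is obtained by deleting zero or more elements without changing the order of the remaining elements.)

5

One longest palindromic subsequence is fooof (positions 5,6,8,9,10); it reads the same forward and backward, and the interval DP gives dp[1][11] = 5.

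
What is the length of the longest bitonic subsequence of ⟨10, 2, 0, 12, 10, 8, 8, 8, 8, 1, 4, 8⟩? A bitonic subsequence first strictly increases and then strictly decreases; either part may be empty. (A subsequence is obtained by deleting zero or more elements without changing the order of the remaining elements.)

Let inc[i] be the LIS ending at i and dec[i] the longest strictly decreasing subsequence starting at i. inc = [1, 1, 1, 2, 2, 2, 2, 2, 2, 2, 3, 4], dec = [3, 2, 1, 4, 3, 2, 2, 2, 2, 1, 1, 1].
max_i inc[i]+dec[i]−1 = 5, with one witness 10, 12, 10, 8, 4.

5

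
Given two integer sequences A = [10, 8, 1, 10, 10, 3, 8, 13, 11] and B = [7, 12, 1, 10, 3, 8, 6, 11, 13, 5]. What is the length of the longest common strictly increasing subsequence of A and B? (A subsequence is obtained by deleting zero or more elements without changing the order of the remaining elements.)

For each value that appears in both, track the longest common increasing run ending there.
The best achievable length is 4; one witness is 1, 3, 8, 11 (A-positions 3,6,7,9, B-positions 3,5,6,8).

4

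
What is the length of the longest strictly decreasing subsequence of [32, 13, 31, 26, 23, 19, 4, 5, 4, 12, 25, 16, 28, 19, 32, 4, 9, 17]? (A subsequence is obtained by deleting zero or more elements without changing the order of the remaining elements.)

Let dp[i] be the longest decreasing subsequence ending at position i. Then dp = [1, 2, 2, 3, 4, 5, 6, 6, 7, 6, 4, 6, 3, 5, 1, 7, 7, 6].
The maximum is 7; one witness is 32, 31, 26, 23, 19, 5, 4 at positions 1,3,4,5,6,8,9.

7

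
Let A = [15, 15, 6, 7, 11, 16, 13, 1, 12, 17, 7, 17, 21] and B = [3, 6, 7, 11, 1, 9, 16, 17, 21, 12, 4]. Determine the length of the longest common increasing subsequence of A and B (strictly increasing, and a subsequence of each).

6

A longest common strictly increasing subsequence is 6, 7, 11, 16, 17, 21 (length 6); it appears in order in both A and B, and no longer such subsequence exists.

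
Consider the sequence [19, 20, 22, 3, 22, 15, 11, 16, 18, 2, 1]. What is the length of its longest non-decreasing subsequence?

One longest non-decreasing subsequence is 19, 20, 22, 22 (positions 1,2,3,5), of length 4; no longer one exists.

4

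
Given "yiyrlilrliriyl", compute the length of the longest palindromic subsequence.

11

Using dp[i][j] = 2 + dp[i+1][j−1] if the ends match, else max(dp[i+1][j], dp[i][j−1]):
dp[1][14] = 11. A witness is yirilrliriy at positions 1,2,4,6,7,8,9,10,11,12,13.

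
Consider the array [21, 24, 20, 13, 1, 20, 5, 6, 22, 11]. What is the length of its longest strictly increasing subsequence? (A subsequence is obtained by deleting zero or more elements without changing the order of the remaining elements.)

4

Let dp[i] be the longest increasing subsequence ending at position i. Then dp = [1, 2, 1, 1, 1, 2, 2, 3, 4, 4].
The maximum is 4; one witness is 1, 5, 6, 22 at positions 5,7,8,9.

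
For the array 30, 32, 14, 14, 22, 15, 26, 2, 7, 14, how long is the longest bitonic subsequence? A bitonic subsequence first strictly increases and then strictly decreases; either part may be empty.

One longest bitonic subsequence is 30, 32, 22, 15, 14 (positions 1,2,5,6,10): it rises to 32 then falls. Length 5 is optimal.

5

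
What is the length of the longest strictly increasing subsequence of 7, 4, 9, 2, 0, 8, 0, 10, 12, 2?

Let dp[i] be the longest increasing subsequence ending at position i. Then dp = [1, 1, 2, 1, 1, 2, 1, 3, 4, 2].
The maximum is 4; one witness is 7, 9, 10, 12 at positions 1,3,8,9.

4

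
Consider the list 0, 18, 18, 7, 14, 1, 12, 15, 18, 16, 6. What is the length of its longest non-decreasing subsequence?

5

Let dp[i] be the longest non-decreasing subsequence ending at position i. Then dp = [1, 2, 3, 2, 3, 2, 3, 4, 5, 5, 3].
The maximum is 5; one witness is 0, 7, 14, 15, 18 at positions 1,4,5,8,9.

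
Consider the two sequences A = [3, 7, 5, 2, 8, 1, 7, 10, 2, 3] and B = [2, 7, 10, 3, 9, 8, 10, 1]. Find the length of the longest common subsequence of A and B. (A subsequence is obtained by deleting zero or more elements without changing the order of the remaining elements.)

4

Backtracking the LCS table gives one alignment: 2 (A4,B1) → 7 (A7,B2) → 10 (A8,B3) → 3 (A10,B4).
So the longest common subsequence has length 4.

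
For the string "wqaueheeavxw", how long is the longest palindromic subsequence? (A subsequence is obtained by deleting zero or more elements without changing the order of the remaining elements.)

7

One longest palindromic subsequence is waeeeaw (positions 1,3,5,7,8,9,12); it reads the same forward and backward, and the interval DP gives dp[1][12] = 7.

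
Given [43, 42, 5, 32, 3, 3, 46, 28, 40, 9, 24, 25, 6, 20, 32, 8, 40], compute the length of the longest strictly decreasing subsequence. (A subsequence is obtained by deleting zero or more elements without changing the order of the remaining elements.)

7

Scanning left to right, the best length ending at each element is: 43→1, 42→2, 5→3, 32→3, 3→4, 3→4, 46→1, 28→4, 40→3, 9→5, 24→5, 25→5, 6→6, 20→6, 32→4, 8→7, 40→3.
So the longest decreasing subsequence has length 7, e.g. 43, 42, 32, 28, 24, 20, 8.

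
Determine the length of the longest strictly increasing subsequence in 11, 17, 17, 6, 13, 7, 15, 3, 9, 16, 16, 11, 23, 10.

Scanning left to right, the best length ending at each element is: 11→1, 17→2, 17→2, 6→1, 13→2, 7→2, 15→3, 3→1, 9→3, 16→4, 16→4, 11→4, 23→5, 10→4.
So the longest increasing subsequence has length 5, e.g. 11, 13, 15, 16, 23.

5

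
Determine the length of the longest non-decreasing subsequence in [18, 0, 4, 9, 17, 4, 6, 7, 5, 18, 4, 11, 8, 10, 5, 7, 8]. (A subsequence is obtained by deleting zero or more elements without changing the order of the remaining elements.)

Scanning left to right, the best length ending at each element is: 18→1, 0→1, 4→2, 9→3, 17→4, 4→3, 6→4, 7→5, 5→4, 18→6, 4→4, 11→6, 8→6, 10→7, 5→5, 7→6, 8→7.
So the longest non-decreasing subsequence has length 7, e.g. 0, 4, 4, 6, 7, 8, 10.

7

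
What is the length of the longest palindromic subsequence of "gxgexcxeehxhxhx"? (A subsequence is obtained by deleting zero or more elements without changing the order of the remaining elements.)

Using dp[i][j] = 2 + dp[i+1][j−1] if the ends match, else max(dp[i+1][j], dp[i][j−1]):
dp[1][15] = 8. A witness is xxxeexxx at positions 2,5,7,8,9,11,13,15.

8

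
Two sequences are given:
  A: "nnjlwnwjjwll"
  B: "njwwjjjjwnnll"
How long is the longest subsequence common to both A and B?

9

Backtracking the LCS table gives one alignment: n (A2,B1) → j (A3,B2) → w (A5,B3) → w (A7,B4) → j (A8,B7) → j (A9,B8) → w (A10,B9) → l (A11,B12) → l (A12,B13).
So the longest common subsequence has length 9.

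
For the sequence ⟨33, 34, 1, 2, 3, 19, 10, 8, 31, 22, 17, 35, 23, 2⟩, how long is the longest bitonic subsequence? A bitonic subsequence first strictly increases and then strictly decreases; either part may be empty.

One longest bitonic subsequence is 1, 2, 3, 19, 31, 22, 17, 2 (positions 3,4,5,6,9,10,11,14): it rises to 31 then falls. Length 8 is optimal.

8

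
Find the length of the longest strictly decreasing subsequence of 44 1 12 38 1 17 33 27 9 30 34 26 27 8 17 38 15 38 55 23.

7

Let dp[i] be the longest decreasing subsequence ending at position i. Then dp = [1, 2, 2, 2, 3, 3, 3, 4, 5, 4, 3, 5, 5, 6, 6, 2, 7, 2, 1, 6].
The maximum is 7; one witness is 44, 38, 33, 27, 26, 17, 15 at positions 1,4,7,8,12,15,17.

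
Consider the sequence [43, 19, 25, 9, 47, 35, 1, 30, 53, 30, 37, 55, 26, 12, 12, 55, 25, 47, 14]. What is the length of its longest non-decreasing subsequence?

7

Scanning left to right, the best length ending at each element is: 43→1, 19→1, 25→2, 9→1, 47→3, 35→3, 1→1, 30→3, 53→4, 30→4, 37→5, 55→6, 26→3, 12→2, 12→3, 55→7, 25→4, 47→6, 14→4.
So the longest non-decreasing subsequence has length 7, e.g. 19, 25, 30, 30, 37, 55, 55.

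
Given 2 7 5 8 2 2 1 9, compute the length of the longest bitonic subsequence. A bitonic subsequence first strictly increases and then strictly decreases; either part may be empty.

Let inc[i] be the LIS ending at i and dec[i] the longest strictly decreasing subsequence starting at i. inc = [1, 2, 2, 3, 1, 1, 1, 4], dec = [2, 4, 3, 3, 2, 2, 1, 1].
max_i inc[i]+dec[i]−1 = 5, with one witness 2, 7, 5, 2, 1.

5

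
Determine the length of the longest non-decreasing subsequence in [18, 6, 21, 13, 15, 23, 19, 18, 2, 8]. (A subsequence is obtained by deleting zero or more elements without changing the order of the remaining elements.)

4

Scanning left to right, the best length ending at each element is: 18→1, 6→1, 21→2, 13→2, 15→3, 23→4, 19→4, 18→4, 2→1, 8→2.
So the longest non-decreasing subsequence has length 4, e.g. 6, 13, 15, 23.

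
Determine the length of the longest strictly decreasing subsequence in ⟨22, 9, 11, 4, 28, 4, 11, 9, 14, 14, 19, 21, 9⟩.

3

Let dp[i] be the longest decreasing subsequence ending at position i. Then dp = [1, 2, 2, 3, 1, 3, 2, 3, 2, 2, 2, 2, 3].
The maximum is 3; one witness is 22, 9, 4 at positions 1,2,4.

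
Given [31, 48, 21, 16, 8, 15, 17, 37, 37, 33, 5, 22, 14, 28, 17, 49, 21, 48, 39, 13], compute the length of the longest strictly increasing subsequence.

Scanning left to right, the best length ending at each element is: 31→1, 48→2, 21→1, 16→1, 8→1, 15→2, 17→3, 37→4, 37→4, 33→4, 5→1, 22→4, 14→2, 28→5, 17→3, 49→6, 21→4, 48→6, 39→6, 13→2.
So the longest increasing subsequence has length 6, e.g. 8, 15, 17, 22, 28, 49.

6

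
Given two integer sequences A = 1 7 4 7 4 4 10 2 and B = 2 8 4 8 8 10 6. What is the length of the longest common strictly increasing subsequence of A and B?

2

For each value that appears in both, track the longest common increasing run ending there.
The best achievable length is 2; one witness is 4, 10 (A-positions 3,7, B-positions 3,6).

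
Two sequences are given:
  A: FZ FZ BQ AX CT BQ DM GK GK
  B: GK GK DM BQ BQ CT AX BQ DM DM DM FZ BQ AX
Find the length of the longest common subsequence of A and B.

Backtracking the LCS table gives one alignment: BQ (A3,B5) → AX (A4,B7) → BQ (A6,B8) → DM (A7,B11).
So the longest common subsequence has length 4.

4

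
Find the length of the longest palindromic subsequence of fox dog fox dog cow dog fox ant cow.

5

One longest palindromic subsequence is fox dog cow dog fox (positions 3,4,5,6,7); it reads the same forward and backward, and the interval DP gives dp[1][9] = 5.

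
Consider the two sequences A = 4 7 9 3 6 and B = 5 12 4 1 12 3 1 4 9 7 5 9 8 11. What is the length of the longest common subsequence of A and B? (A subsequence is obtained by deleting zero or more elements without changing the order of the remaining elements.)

3

Backtracking the LCS table gives one alignment: 4 (A1,B8) → 7 (A2,B10) → 9 (A3,B12).
So the longest common subsequence has length 3.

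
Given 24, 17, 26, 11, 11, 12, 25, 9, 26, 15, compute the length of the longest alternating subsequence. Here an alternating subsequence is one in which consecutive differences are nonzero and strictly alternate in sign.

Track the best alternating length ending on an up-step vs a down-step at each position: up/down = 1/1, 1/2, 3/1, 1/4, 1/4, 5/4, 5/4, 1/6, 7/1, 7/8.
The maximum over both is 8; one such subsequence is 24, 17, 26, 11, 12, 9, 26, 15.

8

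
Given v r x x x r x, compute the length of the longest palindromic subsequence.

Using dp[i][j] = 2 + dp[i+1][j−1] if the ends match, else max(dp[i+1][j], dp[i][j−1]):
dp[1][7] = 5. A witness is rxxxr at positions 2,3,4,5,6.

5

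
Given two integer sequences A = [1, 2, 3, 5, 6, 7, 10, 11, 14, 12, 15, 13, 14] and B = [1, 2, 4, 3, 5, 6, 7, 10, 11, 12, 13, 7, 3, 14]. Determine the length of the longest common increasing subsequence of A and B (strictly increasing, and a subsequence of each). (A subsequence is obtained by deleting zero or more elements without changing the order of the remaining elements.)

For each value that appears in both, track the longest common increasing run ending there.
The best achievable length is 11; one witness is 1, 2, 3, 5, 6, 7, 10, 11, 12, 13, 14 (A-positions 1,2,3,4,5,6,7,8,10,12,13, B-positions 1,2,4,5,6,7,8,9,10,11,14).

11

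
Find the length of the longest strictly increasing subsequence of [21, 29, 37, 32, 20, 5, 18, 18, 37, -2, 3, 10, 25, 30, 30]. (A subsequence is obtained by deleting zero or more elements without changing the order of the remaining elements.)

Let dp[i] be the longest increasing subsequence ending at position i. Then dp = [1, 2, 3, 3, 1, 1, 2, 2, 4, 1, 2, 3, 4, 5, 5].
The maximum is 5; one witness is -2, 3, 10, 25, 30 at positions 10,11,12,13,14.

5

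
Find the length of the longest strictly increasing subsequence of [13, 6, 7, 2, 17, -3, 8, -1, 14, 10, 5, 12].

Scanning left to right, the best length ending at each element is: 13→1, 6→1, 7→2, 2→1, 17→3, -3→1, 8→3, -1→2, 14→4, 10→4, 5→3, 12→5.
So the longest increasing subsequence has length 5, e.g. 6, 7, 8, 10, 12.

5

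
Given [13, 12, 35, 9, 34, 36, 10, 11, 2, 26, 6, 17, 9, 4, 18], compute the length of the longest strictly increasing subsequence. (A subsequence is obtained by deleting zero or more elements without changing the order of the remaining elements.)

One longest increasing subsequence is 9, 10, 11, 17, 18 (positions 4,7,8,12,15), of length 5; no longer one exists.

5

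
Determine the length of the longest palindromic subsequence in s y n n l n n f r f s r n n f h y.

Using dp[i][j] = 2 + dp[i+1][j−1] if the ends match, else max(dp[i+1][j], dp[i][j−1]):
dp[1][17] = 9. A witness is ynnrsrnny at positions 2,6,7,9,11,12,13,14,17.

9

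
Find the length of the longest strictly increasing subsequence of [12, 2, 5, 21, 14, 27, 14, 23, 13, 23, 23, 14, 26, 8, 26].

One longest increasing subsequence is 2, 5, 21, 23, 26 (positions 2,3,4,8,13), of length 5; no longer one exists.

5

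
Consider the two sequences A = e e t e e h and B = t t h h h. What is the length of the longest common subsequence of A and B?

A longest common subsequence is th (length 2); the LCS DP confirms no longer common subsequence exists.

2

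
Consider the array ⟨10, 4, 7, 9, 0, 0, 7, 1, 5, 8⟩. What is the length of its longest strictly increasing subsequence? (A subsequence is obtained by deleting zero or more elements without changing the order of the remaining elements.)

4

One longest increasing subsequence is 0, 1, 5, 8 (positions 5,8,9,10), of length 4; no longer one exists.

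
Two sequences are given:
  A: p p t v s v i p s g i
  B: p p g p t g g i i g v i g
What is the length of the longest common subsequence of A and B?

6

Backtracking the LCS table gives one alignment: p (A1,B2) → p (A2,B4) → t (A3,B5) → v (A6,B11) → i (A7,B12) → g (A10,B13).
So the longest common subsequence has length 6.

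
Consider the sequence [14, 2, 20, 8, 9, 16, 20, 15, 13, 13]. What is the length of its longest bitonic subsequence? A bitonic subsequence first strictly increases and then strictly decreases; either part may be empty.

7

Let inc[i] be the LIS ending at i and dec[i] the longest strictly decreasing subsequence starting at i. inc = [1, 1, 2, 2, 3, 4, 5, 4, 4, 4], dec = [2, 1, 4, 1, 1, 3, 3, 2, 1, 1].
max_i inc[i]+dec[i]−1 = 7, with one witness 2, 8, 9, 16, 20, 15, 13.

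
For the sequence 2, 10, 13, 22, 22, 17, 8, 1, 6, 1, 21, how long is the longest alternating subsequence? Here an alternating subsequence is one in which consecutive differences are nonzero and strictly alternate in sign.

6

A longest alternating subsequence is 2, 10, 1, 6, 1, 21 (positions 1,2,8,9,10,11); its 5 consecutive differences strictly alternate in sign, and length 6 is optimal.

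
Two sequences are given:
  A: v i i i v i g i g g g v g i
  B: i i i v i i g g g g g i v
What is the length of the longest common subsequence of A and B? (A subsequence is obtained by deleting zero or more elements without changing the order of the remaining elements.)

A longest common subsequence is iiivigggggi (length 11); the LCS DP confirms no longer common subsequence exists.

11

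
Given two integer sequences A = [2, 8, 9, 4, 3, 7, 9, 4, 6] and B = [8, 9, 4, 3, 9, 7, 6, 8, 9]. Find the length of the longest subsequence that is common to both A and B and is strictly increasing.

A longest common strictly increasing subsequence is 4, 7, 9 (length 3); it appears in order in both A and B, and no longer such subsequence exists.

3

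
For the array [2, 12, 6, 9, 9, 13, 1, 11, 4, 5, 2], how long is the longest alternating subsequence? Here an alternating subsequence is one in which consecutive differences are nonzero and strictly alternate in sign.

9

Track the best alternating length ending on an up-step vs a down-step at each position: up/down = 1/1, 2/1, 2/3, 4/3, 4/3, 4/1, 1/5, 6/5, 6/7, 8/7, 6/9.
The maximum over both is 9; one such subsequence is 2, 12, 6, 9, 1, 11, 4, 5, 2.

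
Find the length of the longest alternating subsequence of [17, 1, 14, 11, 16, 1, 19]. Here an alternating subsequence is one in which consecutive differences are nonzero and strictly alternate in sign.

7

Track the best alternating length ending on an up-step vs a down-step at each position: up/down = 1/1, 1/2, 3/2, 3/4, 5/2, 1/6, 7/1.
The maximum over both is 7; one such subsequence is 17, 1, 14, 11, 16, 1, 19.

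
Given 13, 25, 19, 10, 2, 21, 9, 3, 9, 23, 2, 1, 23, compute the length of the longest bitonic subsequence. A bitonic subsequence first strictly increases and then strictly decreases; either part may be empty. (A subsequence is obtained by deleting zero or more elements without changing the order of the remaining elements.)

8

Let inc[i] be the LIS ending at i and dec[i] the longest strictly decreasing subsequence starting at i. inc = [1, 2, 2, 1, 1, 3, 2, 2, 3, 4, 1, 1, 4], dec = [6, 7, 6, 5, 2, 5, 4, 3, 3, 3, 2, 1, 1].
max_i inc[i]+dec[i]−1 = 8, with one witness 13, 25, 19, 10, 9, 3, 2, 1.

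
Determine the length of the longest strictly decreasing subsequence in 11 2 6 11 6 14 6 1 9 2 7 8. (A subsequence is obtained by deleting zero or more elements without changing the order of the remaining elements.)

3

Let dp[i] be the longest decreasing subsequence ending at position i. Then dp = [1, 2, 2, 1, 2, 1, 2, 3, 2, 3, 3, 3].
The maximum is 3; one witness is 11, 2, 1 at positions 1,2,8.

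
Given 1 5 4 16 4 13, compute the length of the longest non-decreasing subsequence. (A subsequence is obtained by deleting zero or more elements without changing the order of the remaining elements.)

4

Scanning left to right, the best length ending at each element is: 1→1, 5→2, 4→2, 16→3, 4→3, 13→4.
So the longest non-decreasing subsequence has length 4, e.g. 1, 4, 4, 13.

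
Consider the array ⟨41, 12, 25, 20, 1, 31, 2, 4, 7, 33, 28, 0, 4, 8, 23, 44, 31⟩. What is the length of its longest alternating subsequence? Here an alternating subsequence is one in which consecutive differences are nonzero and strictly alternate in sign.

10

Track the best alternating length ending on an up-step vs a down-step at each position: up/down = 1/1, 1/2, 3/2, 3/4, 1/4, 5/2, 5/6, 7/6, 7/6, 7/2, 7/8, 1/8, 9/8, 9/8, 9/8, 9/1, 9/10.
The maximum over both is 10; one such subsequence is 41, 12, 25, 20, 31, 2, 33, 28, 44, 31.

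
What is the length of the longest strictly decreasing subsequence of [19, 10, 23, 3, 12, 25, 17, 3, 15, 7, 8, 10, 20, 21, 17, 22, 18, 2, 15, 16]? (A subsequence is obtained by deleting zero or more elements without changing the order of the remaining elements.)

5

Scanning left to right, the best length ending at each element is: 19→1, 10→2, 23→1, 3→3, 12→2, 25→1, 17→2, 3→3, 15→3, 7→4, 8→4, 10→4, 20→2, 21→2, 17→3, 22→2, 18→3, 2→5, 15→4, 16→4.
So the longest decreasing subsequence has length 5, e.g. 19, 17, 15, 7, 2.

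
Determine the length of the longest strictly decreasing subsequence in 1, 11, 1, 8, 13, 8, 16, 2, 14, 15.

Let dp[i] be the longest decreasing subsequence ending at position i. Then dp = [1, 1, 2, 2, 1, 2, 1, 3, 2, 2].
The maximum is 3; one witness is 11, 8, 2 at positions 2,4,8.

3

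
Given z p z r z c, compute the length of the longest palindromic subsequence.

3

One longest palindromic subsequence is zrz (positions 3,4,5); it reads the same forward and backward, and the interval DP gives dp[1][6] = 3.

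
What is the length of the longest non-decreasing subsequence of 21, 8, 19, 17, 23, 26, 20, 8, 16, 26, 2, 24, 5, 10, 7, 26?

6

One longest non-decreasing subsequence is 8, 19, 23, 26, 26, 26 (positions 2,3,5,6,10,16), of length 6; no longer one exists.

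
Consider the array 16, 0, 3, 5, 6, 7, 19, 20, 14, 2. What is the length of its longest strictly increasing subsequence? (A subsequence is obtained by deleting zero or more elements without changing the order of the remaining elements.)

Let dp[i] be the longest increasing subsequence ending at position i. Then dp = [1, 1, 2, 3, 4, 5, 6, 7, 6, 2].
The maximum is 7; one witness is 0, 3, 5, 6, 7, 19, 20 at positions 2,3,4,5,6,7,8.

7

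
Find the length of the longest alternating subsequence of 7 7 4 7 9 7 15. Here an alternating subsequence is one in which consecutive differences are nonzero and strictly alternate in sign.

A longest alternating subsequence is 7, 4, 9, 7, 15 (positions 1,3,5,6,7); its 4 consecutive differences strictly alternate in sign, and length 5 is optimal.

5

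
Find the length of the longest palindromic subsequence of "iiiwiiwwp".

5

One longest palindromic subsequence is iiwii (positions 2,3,4,5,6); it reads the same forward and backward, and the interval DP gives dp[1][9] = 5.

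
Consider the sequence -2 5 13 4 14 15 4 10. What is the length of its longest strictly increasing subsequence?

Scanning left to right, the best length ending at each element is: -2→1, 5→2, 13→3, 4→2, 14→4, 15→5, 4→2, 10→3.
So the longest increasing subsequence has length 5, e.g. -2, 5, 13, 14, 15.

5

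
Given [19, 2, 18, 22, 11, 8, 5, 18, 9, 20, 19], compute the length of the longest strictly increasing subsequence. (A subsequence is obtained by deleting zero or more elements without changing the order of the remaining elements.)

Scanning left to right, the best length ending at each element is: 19→1, 2→1, 18→2, 22→3, 11→2, 8→2, 5→2, 18→3, 9→3, 20→4, 19→4.
So the longest increasing subsequence has length 4, e.g. 2, 11, 18, 20.

4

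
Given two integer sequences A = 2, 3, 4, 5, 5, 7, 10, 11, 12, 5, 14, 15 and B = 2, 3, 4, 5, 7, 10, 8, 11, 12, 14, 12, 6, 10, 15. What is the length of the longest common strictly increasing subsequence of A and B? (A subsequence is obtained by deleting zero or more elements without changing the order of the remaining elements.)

10

For each value that appears in both, track the longest common increasing run ending there.
The best achievable length is 10; one witness is 2, 3, 4, 5, 7, 10, 11, 12, 14, 15 (A-positions 1,2,3,4,6,7,8,9,11,12, B-positions 1,2,3,4,5,6,8,9,10,14).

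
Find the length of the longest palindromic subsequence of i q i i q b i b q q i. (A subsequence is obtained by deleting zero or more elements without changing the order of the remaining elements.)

9

One longest palindromic subsequence is iqqbibqqi (positions 1,2,5,6,7,8,9,10,11); it reads the same forward and backward, and the interval DP gives dp[1][11] = 9.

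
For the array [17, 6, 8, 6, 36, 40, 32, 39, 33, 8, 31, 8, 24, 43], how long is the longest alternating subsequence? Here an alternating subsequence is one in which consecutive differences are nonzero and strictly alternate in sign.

11

Track the best alternating length ending on an up-step vs a down-step at each position: up/down = 1/1, 1/2, 3/2, 1/4, 5/1, 5/1, 5/6, 7/6, 7/8, 5/8, 9/8, 5/10, 11/10, 11/1.
The maximum over both is 11; one such subsequence is 17, 6, 8, 6, 36, 32, 39, 8, 31, 8, 24.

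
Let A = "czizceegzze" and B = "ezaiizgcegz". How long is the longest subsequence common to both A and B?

A longest common subsequence is zizcegz (length 7); the LCS DP confirms no longer common subsequence exists.

7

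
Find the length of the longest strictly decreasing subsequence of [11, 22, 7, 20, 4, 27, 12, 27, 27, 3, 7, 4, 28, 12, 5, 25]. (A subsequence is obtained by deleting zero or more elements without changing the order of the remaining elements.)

One longest decreasing subsequence is 22, 20, 12, 7, 4 (positions 2,4,7,11,12), of length 5; no longer one exists.

5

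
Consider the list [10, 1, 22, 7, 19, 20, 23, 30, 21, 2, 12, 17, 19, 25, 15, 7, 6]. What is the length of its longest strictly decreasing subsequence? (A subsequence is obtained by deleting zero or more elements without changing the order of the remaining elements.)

6

Let dp[i] be the longest decreasing subsequence ending at position i. Then dp = [1, 2, 1, 2, 2, 2, 1, 1, 2, 3, 3, 3, 3, 2, 4, 5, 6].
The maximum is 6; one witness is 22, 19, 17, 15, 7, 6 at positions 3,5,12,15,16,17.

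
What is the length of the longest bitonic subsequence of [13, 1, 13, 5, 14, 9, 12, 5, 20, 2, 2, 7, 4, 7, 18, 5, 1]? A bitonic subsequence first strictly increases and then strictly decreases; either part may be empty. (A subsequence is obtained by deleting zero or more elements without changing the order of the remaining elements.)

8

Let inc[i] be the LIS ending at i and dec[i] the longest strictly decreasing subsequence starting at i. inc = [1, 1, 2, 2, 3, 3, 4, 2, 5, 2, 2, 3, 3, 4, 5, 4, 1], dec = [5, 1, 5, 3, 5, 4, 4, 3, 4, 2, 2, 3, 2, 3, 3, 2, 1].
max_i inc[i]+dec[i]−1 = 8, with one witness 1, 5, 9, 12, 20, 18, 5, 1.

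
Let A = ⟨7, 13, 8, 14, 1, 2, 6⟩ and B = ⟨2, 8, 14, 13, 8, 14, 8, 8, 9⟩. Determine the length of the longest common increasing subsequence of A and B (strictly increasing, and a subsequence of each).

2

A longest common strictly increasing subsequence is 8, 14 (length 2); it appears in order in both A and B, and no longer such subsequence exists.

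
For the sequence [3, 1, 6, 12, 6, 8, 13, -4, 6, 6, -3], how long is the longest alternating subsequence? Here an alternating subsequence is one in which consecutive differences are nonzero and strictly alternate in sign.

8

Track the best alternating length ending on an up-step vs a down-step at each position: up/down = 1/1, 1/2, 3/1, 3/1, 3/4, 5/4, 5/1, 1/6, 7/6, 7/6, 7/8.
The maximum over both is 8; one such subsequence is 3, 1, 12, 6, 8, -4, 6, -3.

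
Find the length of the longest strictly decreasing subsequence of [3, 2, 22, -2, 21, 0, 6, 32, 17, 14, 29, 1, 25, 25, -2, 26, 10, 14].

6

One longest decreasing subsequence is 22, 21, 17, 14, 1, -2 (positions 3,5,9,10,12,15), of length 6; no longer one exists.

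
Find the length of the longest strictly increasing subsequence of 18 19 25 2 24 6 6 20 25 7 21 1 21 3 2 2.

4

Let dp[i] be the longest increasing subsequence ending at position i. Then dp = [1, 2, 3, 1, 3, 2, 2, 3, 4, 3, 4, 1, 4, 2, 2, 2].
The maximum is 4; one witness is 18, 19, 24, 25 at positions 1,2,5,9.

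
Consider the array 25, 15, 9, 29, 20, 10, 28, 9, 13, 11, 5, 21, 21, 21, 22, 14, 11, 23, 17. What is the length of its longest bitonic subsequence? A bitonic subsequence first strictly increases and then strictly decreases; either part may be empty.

One longest bitonic subsequence is 9, 10, 13, 21, 22, 14, 11 (positions 3,6,9,12,15,16,17): it rises to 22 then falls. Length 7 is optimal.

7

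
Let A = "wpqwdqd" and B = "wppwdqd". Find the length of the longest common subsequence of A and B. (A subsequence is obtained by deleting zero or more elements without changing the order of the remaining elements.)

6

A longest common subsequence is wpwdqd (length 6); the LCS DP confirms no longer common subsequence exists.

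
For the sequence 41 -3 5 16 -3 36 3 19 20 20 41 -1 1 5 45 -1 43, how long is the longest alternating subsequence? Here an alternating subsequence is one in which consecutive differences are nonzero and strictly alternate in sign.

Track the best alternating length ending on an up-step vs a down-step at each position: up/down = 1/1, 1/2, 3/2, 3/2, 1/4, 5/2, 5/6, 7/6, 7/6, 7/6, 7/1, 5/8, 9/8, 9/8, 9/1, 5/10, 11/10.
The maximum over both is 11; one such subsequence is 41, -3, 5, -3, 36, 3, 19, -1, 1, -1, 43.

11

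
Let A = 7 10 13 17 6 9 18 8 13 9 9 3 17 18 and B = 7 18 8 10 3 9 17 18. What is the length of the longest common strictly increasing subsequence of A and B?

A longest common strictly increasing subsequence is 7, 8, 9, 17, 18 (length 5); it appears in order in both A and B, and no longer such subsequence exists.

5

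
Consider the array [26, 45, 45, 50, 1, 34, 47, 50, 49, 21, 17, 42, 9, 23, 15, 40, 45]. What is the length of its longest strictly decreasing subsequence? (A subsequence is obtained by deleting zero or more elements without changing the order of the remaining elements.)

Let dp[i] be the longest decreasing subsequence ending at position i. Then dp = [1, 1, 1, 1, 2, 2, 2, 1, 2, 3, 4, 3, 5, 4, 5, 4, 3].
The maximum is 5; one witness is 45, 34, 21, 17, 9 at positions 2,6,10,11,13.

5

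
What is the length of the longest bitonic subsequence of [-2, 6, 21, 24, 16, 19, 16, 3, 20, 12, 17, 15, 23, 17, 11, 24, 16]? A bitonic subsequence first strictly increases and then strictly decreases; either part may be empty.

8

One longest bitonic subsequence is -2, 6, 21, 24, 20, 17, 15, 11 (positions 1,2,3,4,9,11,12,15): it rises to 24 then falls. Length 8 is optimal.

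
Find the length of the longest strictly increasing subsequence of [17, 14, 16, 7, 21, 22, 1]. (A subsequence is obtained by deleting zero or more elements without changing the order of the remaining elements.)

4

Let dp[i] be the longest increasing subsequence ending at position i. Then dp = [1, 1, 2, 1, 3, 4, 1].
The maximum is 4; one witness is 14, 16, 21, 22 at positions 2,3,5,6.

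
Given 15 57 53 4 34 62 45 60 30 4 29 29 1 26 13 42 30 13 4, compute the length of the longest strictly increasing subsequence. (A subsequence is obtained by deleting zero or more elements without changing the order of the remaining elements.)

Scanning left to right, the best length ending at each element is: 15→1, 57→2, 53→2, 4→1, 34→2, 62→3, 45→3, 60→4, 30→2, 4→1, 29→2, 29→2, 1→1, 26→2, 13→2, 42→3, 30→3, 13→2, 4→2.
So the longest increasing subsequence has length 4, e.g. 15, 34, 45, 60.

4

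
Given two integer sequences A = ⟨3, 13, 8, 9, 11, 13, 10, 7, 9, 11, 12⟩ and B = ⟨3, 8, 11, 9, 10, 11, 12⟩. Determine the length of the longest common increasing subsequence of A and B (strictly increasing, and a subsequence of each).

6

A longest common strictly increasing subsequence is 3, 8, 9, 10, 11, 12 (length 6); it appears in order in both A and B, and no longer such subsequence exists.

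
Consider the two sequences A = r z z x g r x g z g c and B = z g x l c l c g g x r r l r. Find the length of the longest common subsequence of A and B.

Backtracking the LCS table gives one alignment: z (A3,B1) → g (A5,B2) → x (A7,B3) → g (A8,B8) → g (A10,B9).
So the longest common subsequence has length 5.

5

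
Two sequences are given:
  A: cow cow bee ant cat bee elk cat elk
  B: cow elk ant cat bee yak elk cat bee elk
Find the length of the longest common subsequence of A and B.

A longest common subsequence is cow, ant, cat, bee, elk, cat, elk (length 7); the LCS DP confirms no longer common subsequence exists.

7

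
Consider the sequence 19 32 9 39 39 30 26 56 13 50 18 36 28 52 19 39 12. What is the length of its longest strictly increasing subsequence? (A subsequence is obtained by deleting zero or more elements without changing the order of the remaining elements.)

5

One longest increasing subsequence is 19, 32, 39, 50, 52 (positions 1,2,4,10,14), of length 5; no longer one exists.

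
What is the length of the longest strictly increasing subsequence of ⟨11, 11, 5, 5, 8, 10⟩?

Let dp[i] be the longest increasing subsequence ending at position i. Then dp = [1, 1, 1, 1, 2, 3].
The maximum is 3; one witness is 5, 8, 10 at positions 3,5,6.

3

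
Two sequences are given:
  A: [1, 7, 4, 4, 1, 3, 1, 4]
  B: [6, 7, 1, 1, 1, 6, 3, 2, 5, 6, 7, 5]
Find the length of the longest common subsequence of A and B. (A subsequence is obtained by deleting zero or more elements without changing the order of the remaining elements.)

Backtracking the LCS table gives one alignment: 1 (A1,B4) → 1 (A5,B5) → 3 (A6,B7).
So the longest common subsequence has length 3.

3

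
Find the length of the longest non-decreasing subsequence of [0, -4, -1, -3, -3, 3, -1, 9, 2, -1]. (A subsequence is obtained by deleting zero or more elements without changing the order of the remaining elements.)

One longest non-decreasing subsequence is -4, -3, -3, 3, 9 (positions 2,4,5,6,8), of length 5; no longer one exists.

5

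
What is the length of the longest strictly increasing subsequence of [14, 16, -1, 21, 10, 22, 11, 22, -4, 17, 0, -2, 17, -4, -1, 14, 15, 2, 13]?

5

One longest increasing subsequence is -1, 10, 11, 14, 15 (positions 3,5,7,16,17), of length 5; no longer one exists.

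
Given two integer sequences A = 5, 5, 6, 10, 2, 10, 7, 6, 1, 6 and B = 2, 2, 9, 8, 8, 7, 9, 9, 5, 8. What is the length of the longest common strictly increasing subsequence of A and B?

2

For each value that appears in both, track the longest common increasing run ending there.
The best achievable length is 2; one witness is 2, 7 (A-positions 5,7, B-positions 1,6).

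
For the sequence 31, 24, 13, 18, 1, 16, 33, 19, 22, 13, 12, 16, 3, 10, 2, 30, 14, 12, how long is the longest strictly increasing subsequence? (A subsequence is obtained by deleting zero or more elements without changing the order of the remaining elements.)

One longest increasing subsequence is 13, 18, 19, 22, 30 (positions 3,4,8,9,16), of length 5; no longer one exists.

5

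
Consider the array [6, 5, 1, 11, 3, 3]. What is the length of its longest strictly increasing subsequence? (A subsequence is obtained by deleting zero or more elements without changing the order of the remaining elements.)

2

Scanning left to right, the best length ending at each element is: 6→1, 5→1, 1→1, 11→2, 3→2, 3→2.
So the longest increasing subsequence has length 2, e.g. 6, 11.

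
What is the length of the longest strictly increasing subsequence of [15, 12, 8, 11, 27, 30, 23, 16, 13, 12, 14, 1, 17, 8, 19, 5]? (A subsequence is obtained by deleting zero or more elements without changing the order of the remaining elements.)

6

Let dp[i] be the longest increasing subsequence ending at position i. Then dp = [1, 1, 1, 2, 3, 4, 3, 3, 3, 3, 4, 1, 5, 2, 6, 2].
The maximum is 6; one witness is 8, 11, 13, 14, 17, 19 at positions 3,4,9,11,13,15.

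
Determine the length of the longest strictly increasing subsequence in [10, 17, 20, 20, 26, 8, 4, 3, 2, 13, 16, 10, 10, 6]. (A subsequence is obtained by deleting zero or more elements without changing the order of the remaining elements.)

One longest increasing subsequence is 10, 17, 20, 26 (positions 1,2,3,5), of length 4; no longer one exists.

4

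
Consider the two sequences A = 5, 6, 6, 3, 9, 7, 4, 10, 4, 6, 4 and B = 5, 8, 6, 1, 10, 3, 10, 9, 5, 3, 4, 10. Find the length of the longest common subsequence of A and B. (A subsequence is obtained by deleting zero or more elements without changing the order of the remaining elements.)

Backtracking the LCS table gives one alignment: 5 (A1,B1) → 6 (A2,B3) → 3 (A4,B6) → 9 (A5,B8) → 4 (A7,B11) → 10 (A8,B12).
So the longest common subsequence has length 6.

6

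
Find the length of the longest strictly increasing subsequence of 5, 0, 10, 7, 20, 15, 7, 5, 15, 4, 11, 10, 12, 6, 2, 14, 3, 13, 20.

6

Scanning left to right, the best length ending at each element is: 5→1, 0→1, 10→2, 7→2, 20→3, 15→3, 7→2, 5→2, 15→3, 4→2, 11→3, 10→3, 12→4, 6→3, 2→2, 14→5, 3→3, 13→5, 20→6.
So the longest increasing subsequence has length 6, e.g. 5, 10, 11, 12, 14, 20.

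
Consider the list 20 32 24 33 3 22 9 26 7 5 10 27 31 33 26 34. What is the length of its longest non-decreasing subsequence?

Scanning left to right, the best length ending at each element is: 20→1, 32→2, 24→2, 33→3, 3→1, 22→2, 9→2, 26→3, 7→2, 5→2, 10→3, 27→4, 31→5, 33→6, 26→4, 34→7.
So the longest non-decreasing subsequence has length 7, e.g. 20, 24, 26, 27, 31, 33, 34.

7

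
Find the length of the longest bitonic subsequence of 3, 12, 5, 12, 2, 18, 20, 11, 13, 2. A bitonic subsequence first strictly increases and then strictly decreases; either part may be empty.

7

Let inc[i] be the LIS ending at i and dec[i] the longest strictly decreasing subsequence starting at i. inc = [1, 2, 2, 3, 1, 4, 5, 3, 4, 1], dec = [2, 3, 2, 3, 1, 3, 3, 2, 2, 1].
max_i inc[i]+dec[i]−1 = 7, with one witness 3, 5, 12, 18, 20, 13, 2.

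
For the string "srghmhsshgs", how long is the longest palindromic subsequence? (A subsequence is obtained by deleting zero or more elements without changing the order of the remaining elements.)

8

One longest palindromic subsequence is sghsshgs (positions 1,3,4,7,8,9,10,11); it reads the same forward and backward, and the interval DP gives dp[1][11] = 8.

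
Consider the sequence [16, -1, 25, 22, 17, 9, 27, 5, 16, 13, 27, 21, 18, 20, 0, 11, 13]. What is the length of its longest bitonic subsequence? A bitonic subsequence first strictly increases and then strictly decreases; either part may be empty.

One longest bitonic subsequence is 16, 25, 22, 17, 16, 13, 11 (positions 1,3,4,5,9,10,16): it rises to 25 then falls. Length 7 is optimal.

7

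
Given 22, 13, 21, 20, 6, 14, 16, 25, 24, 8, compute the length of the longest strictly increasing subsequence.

One longest increasing subsequence is 13, 14, 16, 25 (positions 2,6,7,8), of length 4; no longer one exists.

4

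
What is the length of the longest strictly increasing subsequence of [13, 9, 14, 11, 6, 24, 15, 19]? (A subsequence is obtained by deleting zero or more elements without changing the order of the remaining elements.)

Let dp[i] be the longest increasing subsequence ending at position i. Then dp = [1, 1, 2, 2, 1, 3, 3, 4].
The maximum is 4; one witness is 13, 14, 15, 19 at positions 1,3,7,8.

4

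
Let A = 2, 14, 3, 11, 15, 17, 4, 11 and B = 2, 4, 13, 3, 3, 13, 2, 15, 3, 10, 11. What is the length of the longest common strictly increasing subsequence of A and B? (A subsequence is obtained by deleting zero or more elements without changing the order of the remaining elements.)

A longest common strictly increasing subsequence is 2, 3, 15 (length 3); it appears in order in both A and B, and no longer such subsequence exists.

3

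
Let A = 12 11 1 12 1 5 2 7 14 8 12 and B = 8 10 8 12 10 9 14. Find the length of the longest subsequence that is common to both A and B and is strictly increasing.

2

A longest common strictly increasing subsequence is 8, 12 (length 2); it appears in order in both A and B, and no longer such subsequence exists.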